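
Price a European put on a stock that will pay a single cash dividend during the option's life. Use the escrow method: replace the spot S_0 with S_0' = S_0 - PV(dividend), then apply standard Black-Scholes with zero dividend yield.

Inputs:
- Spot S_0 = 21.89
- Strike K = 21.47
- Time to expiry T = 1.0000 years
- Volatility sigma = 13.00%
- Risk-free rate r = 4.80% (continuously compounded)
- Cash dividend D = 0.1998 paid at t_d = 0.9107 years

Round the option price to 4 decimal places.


PV(D) = D * exp(-r * t_d) = 0.1998 * 0.95722807 = 0.19125417
S_0' = S_0 - PV(D) = 21.8900 - 0.19125417 = 21.69874583
d1 = (ln(S_0'/K) + (r + sigma^2/2)*T) / (sigma*sqrt(T)) = 0.51575270
d2 = d1 - sigma*sqrt(T) = 0.38575270
exp(-rT) = 0.95313379
N(-d1) = 0.30301357; N(-d2) = 0.34983991
P = K * exp(-rT) * N(-d2) - S_0' * N(-d1) = 21.4700 * 0.95313379 * 0.34983991 - 21.69874583 * 0.30301357 = 0.5840

Answer: Price = 0.5840


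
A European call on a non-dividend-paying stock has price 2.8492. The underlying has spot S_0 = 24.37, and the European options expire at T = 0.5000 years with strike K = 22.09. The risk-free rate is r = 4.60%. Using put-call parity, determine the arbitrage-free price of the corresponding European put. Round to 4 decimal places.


Answer: Put price = 0.0669

Derivation:
Put-call parity: C - P = S_0 * exp(-qT) - K * exp(-rT).
S_0 * exp(-qT) = 24.3700 * 1.00000000 = 24.37000000
K * exp(-rT) = 22.0900 * 0.97726248 = 21.58772827
P = C - S*exp(-qT) + K*exp(-rT)
P = 2.8492 - 24.37000000 + 21.58772827 = 0.0669


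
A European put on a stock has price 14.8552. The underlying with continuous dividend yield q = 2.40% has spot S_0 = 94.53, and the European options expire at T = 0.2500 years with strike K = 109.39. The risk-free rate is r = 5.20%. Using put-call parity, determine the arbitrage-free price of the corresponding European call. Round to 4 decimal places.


Put-call parity: C - P = S_0 * exp(-qT) - K * exp(-rT).
S_0 * exp(-qT) = 94.5300 * 0.99401796 = 93.96451814
K * exp(-rT) = 109.3900 * 0.98708414 = 107.97713353
C = P + S*exp(-qT) - K*exp(-rT)
C = 14.8552 + 93.96451814 - 107.97713353 = 0.8426

Answer: Call price = 0.8426


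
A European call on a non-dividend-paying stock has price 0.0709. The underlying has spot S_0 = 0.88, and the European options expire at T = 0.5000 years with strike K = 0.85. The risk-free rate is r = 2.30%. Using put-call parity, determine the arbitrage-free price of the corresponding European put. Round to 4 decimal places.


Answer: Put price = 0.0312

Derivation:
Put-call parity: C - P = S_0 * exp(-qT) - K * exp(-rT).
S_0 * exp(-qT) = 0.8800 * 1.00000000 = 0.88000000
K * exp(-rT) = 0.8500 * 0.98856587 = 0.84028099
P = C - S*exp(-qT) + K*exp(-rT)
P = 0.0709 - 0.88000000 + 0.84028099 = 0.0312


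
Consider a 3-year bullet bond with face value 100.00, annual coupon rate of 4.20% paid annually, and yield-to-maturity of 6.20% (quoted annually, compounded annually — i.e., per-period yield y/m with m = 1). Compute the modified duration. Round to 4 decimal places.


Answer: Modified duration = 2.7092

Derivation:
Coupon per period c = face * coupon_rate / m = 4.200000
Periods per year m = 1; per-period yield y/m = 0.062000
Number of cashflows N = 3
Cashflows (t years, CF_t, discount factor 1/(1+y/m)^(m*t), PV):
  t = 1.0000: CF_t = 4.200000, DF = 0.941620, PV = 3.954802
  t = 2.0000: CF_t = 4.200000, DF = 0.886647, PV = 3.723919
  t = 3.0000: CF_t = 104.200000, DF = 0.834885, PV = 86.994975
Price P = sum_t PV_t = 94.673697
First compute Macaulay numerator sum_t t * PV_t:
  t * PV_t at t = 1.0000: 3.954802
  t * PV_t at t = 2.0000: 7.447839
  t * PV_t at t = 3.0000: 260.984926
Macaulay duration D = 272.387566 / 94.673697 = 2.877120
Modified duration = D / (1 + y/m) = 2.877120 / (1 + 0.062000) = 2.709152


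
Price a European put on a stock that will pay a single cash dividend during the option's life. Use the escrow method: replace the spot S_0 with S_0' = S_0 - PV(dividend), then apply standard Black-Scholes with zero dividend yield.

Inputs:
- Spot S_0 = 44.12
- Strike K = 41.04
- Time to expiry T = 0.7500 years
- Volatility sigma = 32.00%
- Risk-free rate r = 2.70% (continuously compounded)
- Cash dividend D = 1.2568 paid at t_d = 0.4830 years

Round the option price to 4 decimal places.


Answer: Price = 3.3689

Derivation:
PV(D) = D * exp(-r * t_d) = 1.2568 * 0.98704367 = 1.24051648
S_0' = S_0 - PV(D) = 44.1200 - 1.24051648 = 42.87948352
d1 = (ln(S_0'/K) + (r + sigma^2/2)*T) / (sigma*sqrt(T)) = 0.36985156
d2 = d1 - sigma*sqrt(T) = 0.09272343
exp(-rT) = 0.97995365
N(-d1) = 0.35574655; N(-d2) = 0.46306164
P = K * exp(-rT) * N(-d2) - S_0' * N(-d1) = 41.0400 * 0.97995365 * 0.46306164 - 42.87948352 * 0.35574655 = 3.3689


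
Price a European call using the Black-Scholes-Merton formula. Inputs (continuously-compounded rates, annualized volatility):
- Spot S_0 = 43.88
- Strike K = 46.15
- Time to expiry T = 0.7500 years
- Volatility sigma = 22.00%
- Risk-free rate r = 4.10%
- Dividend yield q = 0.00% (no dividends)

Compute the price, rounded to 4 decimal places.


Answer: Price = 2.9450

Derivation:
d1 = (ln(S/K) + (r - q + 0.5*sigma^2) * T) / (sigma * sqrt(T)) = -0.00807412
d2 = d1 - sigma * sqrt(T) = -0.19859970
exp(-rT) = 0.96971797; exp(-qT) = 1.00000000
C = S_0 * exp(-qT) * N(d1) - K * exp(-rT) * N(d2)
N(d1) = 0.49677893; N(d2) = 0.42128794
C = 43.8800 * 1.00000000 * 0.49677893 - 46.1500 * 0.96971797 * 0.42128794 = 2.9450


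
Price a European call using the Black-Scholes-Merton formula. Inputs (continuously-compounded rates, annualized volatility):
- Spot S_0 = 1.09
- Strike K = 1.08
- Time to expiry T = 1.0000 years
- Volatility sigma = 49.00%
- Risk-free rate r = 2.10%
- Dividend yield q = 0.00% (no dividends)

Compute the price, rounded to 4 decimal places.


Answer: Price = 0.2244

Derivation:
d1 = (ln(S/K) + (r - q + 0.5*sigma^2) * T) / (sigma * sqrt(T)) = 0.30666664
d2 = d1 - sigma * sqrt(T) = -0.18333336
exp(-rT) = 0.97921896; exp(-qT) = 1.00000000
C = S_0 * exp(-qT) * N(d1) - K * exp(-rT) * N(d2)
N(d1) = 0.62045144; N(d2) = 0.42726823
C = 1.0900 * 1.00000000 * 0.62045144 - 1.0800 * 0.97921896 * 0.42726823 = 0.2244


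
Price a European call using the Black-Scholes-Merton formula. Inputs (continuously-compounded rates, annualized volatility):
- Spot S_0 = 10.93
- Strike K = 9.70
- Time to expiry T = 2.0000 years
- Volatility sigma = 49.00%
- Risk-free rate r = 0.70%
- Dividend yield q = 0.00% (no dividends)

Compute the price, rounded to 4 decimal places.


d1 = (ln(S/K) + (r - q + 0.5*sigma^2) * T) / (sigma * sqrt(T)) = 0.53896749
d2 = d1 - sigma * sqrt(T) = -0.15399715
exp(-rT) = 0.98609754; exp(-qT) = 1.00000000
C = S_0 * exp(-qT) * N(d1) - K * exp(-rT) * N(d2)
N(d1) = 0.70504536; N(d2) = 0.43880599
C = 10.9300 * 1.00000000 * 0.70504536 - 9.7000 * 0.98609754 * 0.43880599 = 3.5089

Answer: Price = 3.5089


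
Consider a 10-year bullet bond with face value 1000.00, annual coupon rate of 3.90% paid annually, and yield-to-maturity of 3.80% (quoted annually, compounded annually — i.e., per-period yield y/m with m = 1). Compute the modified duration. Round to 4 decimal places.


Answer: Modified duration = 8.1663

Derivation:
Coupon per period c = face * coupon_rate / m = 39.000000
Periods per year m = 1; per-period yield y/m = 0.038000
Number of cashflows N = 10
Cashflows (t years, CF_t, discount factor 1/(1+y/m)^(m*t), PV):
  t = 1.0000: CF_t = 39.000000, DF = 0.963391, PV = 37.572254
  t = 2.0000: CF_t = 39.000000, DF = 0.928122, PV = 36.196777
  t = 3.0000: CF_t = 39.000000, DF = 0.894145, PV = 34.871654
  t = 4.0000: CF_t = 39.000000, DF = 0.861411, PV = 33.595042
  t = 5.0000: CF_t = 39.000000, DF = 0.829876, PV = 32.365166
  t = 6.0000: CF_t = 39.000000, DF = 0.799495, PV = 31.180314
  t = 7.0000: CF_t = 39.000000, DF = 0.770227, PV = 30.038838
  t = 8.0000: CF_t = 39.000000, DF = 0.742030, PV = 28.939151
  t = 9.0000: CF_t = 39.000000, DF = 0.714865, PV = 27.879721
  t = 10.0000: CF_t = 1039.000000, DF = 0.688694, PV = 715.553339
Price P = sum_t PV_t = 1008.192256
First compute Macaulay numerator sum_t t * PV_t:
  t * PV_t at t = 1.0000: 37.572254
  t * PV_t at t = 2.0000: 72.393554
  t * PV_t at t = 3.0000: 104.614962
  t * PV_t at t = 4.0000: 134.380169
  t * PV_t at t = 5.0000: 161.825830
  t * PV_t at t = 6.0000: 187.081885
  t * PV_t at t = 7.0000: 210.271868
  t * PV_t at t = 8.0000: 231.513204
  t * PV_t at t = 9.0000: 250.917490
  t * PV_t at t = 10.0000: 7155.533387
Macaulay duration D = 8546.104603 / 1008.192256 = 8.476662
Modified duration = D / (1 + y/m) = 8.476662 / (1 + 0.038000) = 8.166341


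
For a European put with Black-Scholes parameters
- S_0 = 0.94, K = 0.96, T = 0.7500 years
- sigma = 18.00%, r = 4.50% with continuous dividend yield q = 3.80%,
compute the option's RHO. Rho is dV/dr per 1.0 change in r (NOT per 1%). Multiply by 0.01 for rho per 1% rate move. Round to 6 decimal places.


d1 = -0.0234366309; d2 = -0.1793212036
phi(d1) = 0.3988327308; exp(-qT) = 0.9719022941; exp(-rT) = 0.9668131777
N(-d2) = 0.5711572507
Rho = -K*T*exp(-rT)*N(-d2) = -0.9600 * 0.7500 * 0.9668131777 * 0.5711572507 = -0.397586

Answer: Rho = -0.397586


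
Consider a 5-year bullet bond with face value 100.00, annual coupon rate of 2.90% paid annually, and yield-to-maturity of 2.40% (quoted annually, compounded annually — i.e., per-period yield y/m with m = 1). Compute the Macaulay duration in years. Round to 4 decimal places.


Answer: Macaulay duration = 4.7297 years

Derivation:
Coupon per period c = face * coupon_rate / m = 2.900000
Periods per year m = 1; per-period yield y/m = 0.024000
Number of cashflows N = 5
Cashflows (t years, CF_t, discount factor 1/(1+y/m)^(m*t), PV):
  t = 1.0000: CF_t = 2.900000, DF = 0.976562, PV = 2.832031
  t = 2.0000: CF_t = 2.900000, DF = 0.953674, PV = 2.765656
  t = 3.0000: CF_t = 2.900000, DF = 0.931323, PV = 2.700835
  t = 4.0000: CF_t = 2.900000, DF = 0.909495, PV = 2.637535
  t = 5.0000: CF_t = 102.900000, DF = 0.888178, PV = 91.393559
Price P = sum_t PV_t = 102.329616
Macaulay numerator sum_t t * PV_t:
  t * PV_t at t = 1.0000: 2.832031
  t * PV_t at t = 2.0000: 5.531311
  t * PV_t at t = 3.0000: 8.102506
  t * PV_t at t = 4.0000: 10.550139
  t * PV_t at t = 5.0000: 456.967797
Macaulay duration D = (sum_t t * PV_t) / P = 483.983784 / 102.329616 = 4.729655


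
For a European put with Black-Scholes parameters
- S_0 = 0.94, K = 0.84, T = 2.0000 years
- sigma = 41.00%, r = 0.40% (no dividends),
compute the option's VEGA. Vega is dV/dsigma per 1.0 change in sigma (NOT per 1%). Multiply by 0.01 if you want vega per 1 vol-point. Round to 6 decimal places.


d1 = 0.4976962170; d2 = -0.0821313435
phi(d1) = 0.3524701661; exp(-qT) = 1.0000000000; exp(-rT) = 0.9920319148
Vega = S * exp(-qT) * phi(d1) * sqrt(T) = 0.9400 * 1.0000000000 * 0.3524701661 * 1.4142135624 = 0.468560

Answer: Vega = 0.468560


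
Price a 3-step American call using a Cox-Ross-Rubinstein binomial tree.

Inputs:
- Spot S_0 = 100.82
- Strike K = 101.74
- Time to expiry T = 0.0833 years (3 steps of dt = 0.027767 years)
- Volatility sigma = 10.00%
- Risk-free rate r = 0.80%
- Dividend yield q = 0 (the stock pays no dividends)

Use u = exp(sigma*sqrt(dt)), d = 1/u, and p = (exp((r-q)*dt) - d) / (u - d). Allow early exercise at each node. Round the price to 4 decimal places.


dt = T/N = 0.027767
u = exp(sigma*sqrt(dt)) = 1.016803; d = 1/u = 0.983475
p = (exp((r-q)*dt) - d) / (u - d) = 0.502500
Discount per step: exp(-r*dt) = 0.999778
Stock lattice S(k, i) with i counting down-moves:
  k=0: S(0,0) = 100.8200
  k=1: S(1,0) = 102.5141; S(1,1) = 99.1539
  k=2: S(2,0) = 104.2366; S(2,1) = 100.8200; S(2,2) = 97.5154
  k=3: S(3,0) = 105.9881; S(3,1) = 102.5141; S(3,2) = 99.1539; S(3,3) = 95.9039
Terminal payoffs V(N, i) = max(S_T - K, 0):
  V(3,0) = 4.248092; V(3,1) = 0.774072; V(3,2) = 0.000000; V(3,3) = 0.000000
Backward induction: V(k, i) = exp(-r*dt) * [p * V(k+1, i) + (1-p) * V(k+1, i+1)]; then take max(V_cont, immediate exercise) for American.
  V(2,0) = exp(-r*dt) * [p*4.248092 + (1-p)*0.774072] = 2.519208; exercise = 2.496610; V(2,0) = max -> 2.519208
  V(2,1) = exp(-r*dt) * [p*0.774072 + (1-p)*0.000000] = 0.388885; exercise = 0.000000; V(2,1) = max -> 0.388885
  V(2,2) = exp(-r*dt) * [p*0.000000 + (1-p)*0.000000] = 0.000000; exercise = 0.000000; V(2,2) = max -> 0.000000
  V(1,0) = exp(-r*dt) * [p*2.519208 + (1-p)*0.388885] = 1.459048; exercise = 0.774072; V(1,0) = max -> 1.459048
  V(1,1) = exp(-r*dt) * [p*0.388885 + (1-p)*0.000000] = 0.195371; exercise = 0.000000; V(1,1) = max -> 0.195371
  V(0,0) = exp(-r*dt) * [p*1.459048 + (1-p)*0.195371] = 0.830185; exercise = 0.000000; V(0,0) = max -> 0.830185

Answer: Price = V(0,0) = 0.8302


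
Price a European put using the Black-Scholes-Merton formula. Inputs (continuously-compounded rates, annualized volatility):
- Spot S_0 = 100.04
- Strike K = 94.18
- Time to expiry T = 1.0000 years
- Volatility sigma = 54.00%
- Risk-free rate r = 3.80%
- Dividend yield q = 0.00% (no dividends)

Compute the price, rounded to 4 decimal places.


d1 = (ln(S/K) + (r - q + 0.5*sigma^2) * T) / (sigma * sqrt(T)) = 0.45215234
d2 = d1 - sigma * sqrt(T) = -0.08784766
exp(-rT) = 0.96271294; exp(-qT) = 1.00000000
P = K * exp(-rT) * N(-d2) - S_0 * exp(-qT) * N(-d1)
N(-d1) = 0.32557962; N(-d2) = 0.53500112
P = 94.1800 * 0.96271294 * 0.53500112 - 100.0400 * 1.00000000 * 0.32557962 = 15.9367

Answer: Price = 15.9367


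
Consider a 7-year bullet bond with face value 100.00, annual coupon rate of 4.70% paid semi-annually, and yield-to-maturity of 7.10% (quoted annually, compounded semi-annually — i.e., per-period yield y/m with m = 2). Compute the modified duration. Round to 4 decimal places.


Coupon per period c = face * coupon_rate / m = 2.350000
Periods per year m = 2; per-period yield y/m = 0.035500
Number of cashflows N = 14
Cashflows (t years, CF_t, discount factor 1/(1+y/m)^(m*t), PV):
  t = 0.5000: CF_t = 2.350000, DF = 0.965717, PV = 2.269435
  t = 1.0000: CF_t = 2.350000, DF = 0.932609, PV = 2.191632
  t = 1.5000: CF_t = 2.350000, DF = 0.900637, PV = 2.116496
  t = 2.0000: CF_t = 2.350000, DF = 0.869760, PV = 2.043937
  t = 2.5000: CF_t = 2.350000, DF = 0.839942, PV = 1.973865
  t = 3.0000: CF_t = 2.350000, DF = 0.811147, PV = 1.906195
  t = 3.5000: CF_t = 2.350000, DF = 0.783338, PV = 1.840845
  t = 4.0000: CF_t = 2.350000, DF = 0.756483, PV = 1.777735
  t = 4.5000: CF_t = 2.350000, DF = 0.730549, PV = 1.716789
  t = 5.0000: CF_t = 2.350000, DF = 0.705503, PV = 1.657932
  t = 5.5000: CF_t = 2.350000, DF = 0.681316, PV = 1.601094
  t = 6.0000: CF_t = 2.350000, DF = 0.657959, PV = 1.546203
  t = 6.5000: CF_t = 2.350000, DF = 0.635402, PV = 1.493195
  t = 7.0000: CF_t = 102.350000, DF = 0.613619, PV = 62.803869
Price P = sum_t PV_t = 86.939222
First compute Macaulay numerator sum_t t * PV_t:
  t * PV_t at t = 0.5000: 1.134718
  t * PV_t at t = 1.0000: 2.191632
  t * PV_t at t = 1.5000: 3.174745
  t * PV_t at t = 2.0000: 4.087873
  t * PV_t at t = 2.5000: 4.934661
  t * PV_t at t = 3.0000: 5.718584
  t * PV_t at t = 3.5000: 6.442956
  t * PV_t at t = 4.0000: 7.110940
  t * PV_t at t = 4.5000: 7.725551
  t * PV_t at t = 5.0000: 8.289662
  t * PV_t at t = 5.5000: 8.806015
  t * PV_t at t = 6.0000: 9.277220
  t * PV_t at t = 6.5000: 9.705767
  t * PV_t at t = 7.0000: 439.627086
Macaulay duration D = 518.227411 / 86.939222 = 5.960801
Modified duration = D / (1 + y/m) = 5.960801 / (1 + 0.035500) = 5.756447

Answer: Modified duration = 5.7564


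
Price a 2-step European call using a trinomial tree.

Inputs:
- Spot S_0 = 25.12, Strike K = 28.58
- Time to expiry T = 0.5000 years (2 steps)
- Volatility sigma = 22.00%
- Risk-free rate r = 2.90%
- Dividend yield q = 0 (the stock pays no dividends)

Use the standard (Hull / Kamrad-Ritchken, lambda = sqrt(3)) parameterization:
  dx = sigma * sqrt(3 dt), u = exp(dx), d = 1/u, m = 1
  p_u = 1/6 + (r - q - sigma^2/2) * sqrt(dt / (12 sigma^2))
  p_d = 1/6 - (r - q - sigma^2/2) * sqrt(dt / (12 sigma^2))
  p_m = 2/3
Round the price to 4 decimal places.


dt = T/N = 0.250000; dx = sigma*sqrt(3*dt) = 0.190526
u = exp(dx) = 1.209885; d = 1/u = 0.826525
p_u = 0.169816, p_m = 0.666667, p_d = 0.163517
Discount per step: exp(-r*dt) = 0.992776
Stock lattice S(k, j) with j the centered position index:
  k=0: S(0,+0) = 25.1200
  k=1: S(1,-1) = 20.7623; S(1,+0) = 25.1200; S(1,+1) = 30.3923
  k=2: S(2,-2) = 17.1606; S(2,-1) = 20.7623; S(2,+0) = 25.1200; S(2,+1) = 30.3923; S(2,+2) = 36.7712
Terminal payoffs V(N, j) = max(S_T - K, 0):
  V(2,-2) = 0.000000; V(2,-1) = 0.000000; V(2,+0) = 0.000000; V(2,+1) = 1.812320; V(2,+2) = 8.191222
Backward induction: V(k, j) = exp(-r*dt) * [p_u * V(k+1, j+1) + p_m * V(k+1, j) + p_d * V(k+1, j-1)]
  V(1,-1) = exp(-r*dt) * [p_u*0.000000 + p_m*0.000000 + p_d*0.000000] = 0.000000
  V(1,+0) = exp(-r*dt) * [p_u*1.812320 + p_m*0.000000 + p_d*0.000000] = 0.305537
  V(1,+1) = exp(-r*dt) * [p_u*8.191222 + p_m*1.812320 + p_d*0.000000] = 2.580436
  V(0,+0) = exp(-r*dt) * [p_u*2.580436 + p_m*0.305537 + p_d*0.000000] = 0.637254

Answer: Price = V(0,0) = 0.6373


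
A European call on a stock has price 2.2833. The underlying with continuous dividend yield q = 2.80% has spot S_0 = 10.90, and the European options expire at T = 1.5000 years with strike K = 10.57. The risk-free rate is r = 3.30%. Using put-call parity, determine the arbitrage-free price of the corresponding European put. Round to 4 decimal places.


Put-call parity: C - P = S_0 * exp(-qT) - K * exp(-rT).
S_0 * exp(-qT) = 10.9000 * 0.95886978 = 10.45168061
K * exp(-rT) = 10.5700 * 0.95170516 = 10.05952352
P = C - S*exp(-qT) + K*exp(-rT)
P = 2.2833 - 10.45168061 + 10.05952352 = 1.8911

Answer: Put price = 1.8911


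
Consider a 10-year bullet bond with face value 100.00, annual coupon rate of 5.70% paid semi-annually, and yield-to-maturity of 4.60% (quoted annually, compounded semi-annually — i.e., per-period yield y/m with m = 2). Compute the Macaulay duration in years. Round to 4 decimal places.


Coupon per period c = face * coupon_rate / m = 2.850000
Periods per year m = 2; per-period yield y/m = 0.023000
Number of cashflows N = 20
Cashflows (t years, CF_t, discount factor 1/(1+y/m)^(m*t), PV):
  t = 0.5000: CF_t = 2.850000, DF = 0.977517, PV = 2.785924
  t = 1.0000: CF_t = 2.850000, DF = 0.955540, PV = 2.723288
  t = 1.5000: CF_t = 2.850000, DF = 0.934056, PV = 2.662061
  t = 2.0000: CF_t = 2.850000, DF = 0.913056, PV = 2.602210
  t = 2.5000: CF_t = 2.850000, DF = 0.892528, PV = 2.543705
  t = 3.0000: CF_t = 2.850000, DF = 0.872461, PV = 2.486515
  t = 3.5000: CF_t = 2.850000, DF = 0.852846, PV = 2.430611
  t = 4.0000: CF_t = 2.850000, DF = 0.833671, PV = 2.375964
  t = 4.5000: CF_t = 2.850000, DF = 0.814928, PV = 2.322545
  t = 5.0000: CF_t = 2.850000, DF = 0.796606, PV = 2.270328
  t = 5.5000: CF_t = 2.850000, DF = 0.778696, PV = 2.219284
  t = 6.0000: CF_t = 2.850000, DF = 0.761189, PV = 2.169388
  t = 6.5000: CF_t = 2.850000, DF = 0.744075, PV = 2.120614
  t = 7.0000: CF_t = 2.850000, DF = 0.727346, PV = 2.072936
  t = 7.5000: CF_t = 2.850000, DF = 0.710993, PV = 2.026331
  t = 8.0000: CF_t = 2.850000, DF = 0.695008, PV = 1.980773
  t = 8.5000: CF_t = 2.850000, DF = 0.679382, PV = 1.936240
  t = 9.0000: CF_t = 2.850000, DF = 0.664108, PV = 1.892707
  t = 9.5000: CF_t = 2.850000, DF = 0.649177, PV = 1.850154
  t = 10.0000: CF_t = 102.850000, DF = 0.634581, PV = 65.266695
Price P = sum_t PV_t = 108.738271
Macaulay numerator sum_t t * PV_t:
  t * PV_t at t = 0.5000: 1.392962
  t * PV_t at t = 1.0000: 2.723288
  t * PV_t at t = 1.5000: 3.993091
  t * PV_t at t = 2.0000: 5.204420
  t * PV_t at t = 2.5000: 6.359262
  t * PV_t at t = 3.0000: 7.459545
  t * PV_t at t = 3.5000: 8.507138
  t * PV_t at t = 4.0000: 9.503855
  t * PV_t at t = 4.5000: 10.451453
  t * PV_t at t = 5.0000: 11.351638
  t * PV_t at t = 5.5000: 12.206062
  t * PV_t at t = 6.0000: 13.016329
  t * PV_t at t = 6.5000: 13.783991
  t * PV_t at t = 7.0000: 14.510555
  t * PV_t at t = 7.5000: 15.197481
  t * PV_t at t = 8.0000: 15.846184
  t * PV_t at t = 8.5000: 16.458036
  t * PV_t at t = 9.0000: 17.034366
  t * PV_t at t = 9.5000: 17.576461
  t * PV_t at t = 10.0000: 652.666951
Macaulay duration D = (sum_t t * PV_t) / P = 855.243066 / 108.738271 = 7.865152

Answer: Macaulay duration = 7.8652 years


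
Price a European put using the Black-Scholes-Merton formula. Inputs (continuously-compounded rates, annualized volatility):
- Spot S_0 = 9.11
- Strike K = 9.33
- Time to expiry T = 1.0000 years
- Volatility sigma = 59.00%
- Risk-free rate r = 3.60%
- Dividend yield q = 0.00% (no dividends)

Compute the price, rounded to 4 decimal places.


d1 = (ln(S/K) + (r - q + 0.5*sigma^2) * T) / (sigma * sqrt(T)) = 0.31557237
d2 = d1 - sigma * sqrt(T) = -0.27442763
exp(-rT) = 0.96464029; exp(-qT) = 1.00000000
P = K * exp(-rT) * N(-d2) - S_0 * exp(-qT) * N(-d1)
N(-d1) = 0.37616356; N(-d2) = 0.60812200
P = 9.3300 * 0.96464029 * 0.60812200 - 9.1100 * 1.00000000 * 0.37616356 = 2.0463

Answer: Price = 2.0463


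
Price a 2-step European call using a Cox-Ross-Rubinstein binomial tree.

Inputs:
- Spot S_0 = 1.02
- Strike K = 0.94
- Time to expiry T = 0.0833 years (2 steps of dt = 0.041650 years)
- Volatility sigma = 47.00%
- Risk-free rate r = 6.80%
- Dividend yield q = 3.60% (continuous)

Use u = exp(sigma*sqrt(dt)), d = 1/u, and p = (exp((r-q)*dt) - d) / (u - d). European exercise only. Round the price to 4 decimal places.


Answer: Price = V(0,0) = 0.1083

Derivation:
dt = T/N = 0.041650
u = exp(sigma*sqrt(dt)) = 1.100670; d = 1/u = 0.908537
p = (exp((r-q)*dt) - d) / (u - d) = 0.482980
Discount per step: exp(-r*dt) = 0.997172
Stock lattice S(k, i) with i counting down-moves:
  k=0: S(0,0) = 1.0200
  k=1: S(1,0) = 1.1227; S(1,1) = 0.9267
  k=2: S(2,0) = 1.2357; S(2,1) = 1.0200; S(2,2) = 0.8419
Terminal payoffs V(N, i) = max(S_T - K, 0):
  V(2,0) = 0.295704; V(2,1) = 0.080000; V(2,2) = 0.000000
Backward induction: V(k, i) = exp(-r*dt) * [p * V(k+1, i) + (1-p) * V(k+1, i+1)].
  V(1,0) = exp(-r*dt) * [p*0.295704 + (1-p)*0.080000] = 0.183660
  V(1,1) = exp(-r*dt) * [p*0.080000 + (1-p)*0.000000] = 0.038529
  V(0,0) = exp(-r*dt) * [p*0.183660 + (1-p)*0.038529] = 0.108317


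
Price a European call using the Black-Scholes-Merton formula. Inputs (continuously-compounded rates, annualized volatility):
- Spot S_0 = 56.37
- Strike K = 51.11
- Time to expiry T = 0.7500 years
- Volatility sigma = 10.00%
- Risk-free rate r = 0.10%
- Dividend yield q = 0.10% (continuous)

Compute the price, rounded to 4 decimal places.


Answer: Price = 5.5555

Derivation:
d1 = (ln(S/K) + (r - q + 0.5*sigma^2) * T) / (sigma * sqrt(T)) = 1.17441046
d2 = d1 - sigma * sqrt(T) = 1.08780792
exp(-rT) = 0.99925028; exp(-qT) = 0.99925028
C = S_0 * exp(-qT) * N(d1) - K * exp(-rT) * N(d2)
N(d1) = 0.87988467; N(d2) = 0.86166004
C = 56.3700 * 0.99925028 * 0.87988467 - 51.1100 * 0.99925028 * 0.86166004 = 5.5555


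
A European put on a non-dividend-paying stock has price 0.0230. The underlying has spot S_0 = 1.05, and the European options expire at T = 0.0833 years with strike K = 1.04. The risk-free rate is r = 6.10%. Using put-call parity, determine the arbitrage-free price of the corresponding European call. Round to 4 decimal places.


Answer: Call price = 0.0383

Derivation:
Put-call parity: C - P = S_0 * exp(-qT) - K * exp(-rT).
S_0 * exp(-qT) = 1.0500 * 1.00000000 = 1.05000000
K * exp(-rT) = 1.0400 * 0.99493159 = 1.03472885
C = P + S*exp(-qT) - K*exp(-rT)
C = 0.0230 + 1.05000000 - 1.03472885 = 0.0383


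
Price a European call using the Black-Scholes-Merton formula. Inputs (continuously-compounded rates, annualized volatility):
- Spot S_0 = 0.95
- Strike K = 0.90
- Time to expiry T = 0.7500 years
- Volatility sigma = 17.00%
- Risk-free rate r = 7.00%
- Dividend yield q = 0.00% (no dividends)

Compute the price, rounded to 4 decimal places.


d1 = (ln(S/K) + (r - q + 0.5*sigma^2) * T) / (sigma * sqrt(T)) = 0.79745468
d2 = d1 - sigma * sqrt(T) = 0.65023036
exp(-rT) = 0.94885432; exp(-qT) = 1.00000000
C = S_0 * exp(-qT) * N(d1) - K * exp(-rT) * N(d2)
N(d1) = 0.78740649; N(d2) = 0.74222828
C = 0.9500 * 1.00000000 * 0.78740649 - 0.9000 * 0.94885432 * 0.74222828 = 0.1142

Answer: Price = 0.1142


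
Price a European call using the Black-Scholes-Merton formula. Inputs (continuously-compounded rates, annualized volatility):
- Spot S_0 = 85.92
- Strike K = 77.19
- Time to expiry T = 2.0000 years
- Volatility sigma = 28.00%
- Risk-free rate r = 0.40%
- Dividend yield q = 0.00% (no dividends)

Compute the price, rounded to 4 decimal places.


Answer: Price = 17.9517

Derivation:
d1 = (ln(S/K) + (r - q + 0.5*sigma^2) * T) / (sigma * sqrt(T)) = 0.48877927
d2 = d1 - sigma * sqrt(T) = 0.09279947
exp(-rT) = 0.99203191; exp(-qT) = 1.00000000
C = S_0 * exp(-qT) * N(d1) - K * exp(-rT) * N(d2)
N(d1) = 0.68750101; N(d2) = 0.53696856
C = 85.9200 * 1.00000000 * 0.68750101 - 77.1900 * 0.99203191 * 0.53696856 = 17.9517


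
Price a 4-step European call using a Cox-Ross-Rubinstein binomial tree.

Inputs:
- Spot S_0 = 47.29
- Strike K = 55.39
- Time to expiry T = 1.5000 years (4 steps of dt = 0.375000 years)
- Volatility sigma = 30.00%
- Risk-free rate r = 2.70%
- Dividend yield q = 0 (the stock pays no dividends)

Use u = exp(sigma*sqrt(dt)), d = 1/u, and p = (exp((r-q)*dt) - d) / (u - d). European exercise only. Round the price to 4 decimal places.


Answer: Price = V(0,0) = 5.1058

Derivation:
dt = T/N = 0.375000
u = exp(sigma*sqrt(dt)) = 1.201669; d = 1/u = 0.832176
p = (exp((r-q)*dt) - d) / (u - d) = 0.481742
Discount per step: exp(-r*dt) = 0.989926
Stock lattice S(k, i) with i counting down-moves:
  k=0: S(0,0) = 47.2900
  k=1: S(1,0) = 56.8269; S(1,1) = 39.3536
  k=2: S(2,0) = 68.2872; S(2,1) = 47.2900; S(2,2) = 32.7491
  k=3: S(3,0) = 82.0586; S(3,1) = 56.8269; S(3,2) = 39.3536; S(3,3) = 27.2530
  k=4: S(4,0) = 98.6073; S(4,1) = 68.2872; S(4,2) = 47.2900; S(4,3) = 32.7491; S(4,4) = 22.6793
Terminal payoffs V(N, i) = max(S_T - K, 0):
  V(4,0) = 43.217348; V(4,1) = 12.897198; V(4,2) = 0.000000; V(4,3) = 0.000000; V(4,4) = 0.000000
Backward induction: V(k, i) = exp(-r*dt) * [p * V(k+1, i) + (1-p) * V(k+1, i+1)].
  V(3,0) = exp(-r*dt) * [p*43.217348 + (1-p)*12.897198] = 27.226629
  V(3,1) = exp(-r*dt) * [p*12.897198 + (1-p)*0.000000] = 6.150536
  V(3,2) = exp(-r*dt) * [p*0.000000 + (1-p)*0.000000] = 0.000000
  V(3,3) = exp(-r*dt) * [p*0.000000 + (1-p)*0.000000] = 0.000000
  V(2,0) = exp(-r*dt) * [p*27.226629 + (1-p)*6.150536] = 16.139540
  V(2,1) = exp(-r*dt) * [p*6.150536 + (1-p)*0.000000] = 2.933125
  V(2,2) = exp(-r*dt) * [p*0.000000 + (1-p)*0.000000] = 0.000000
  V(1,0) = exp(-r*dt) * [p*16.139540 + (1-p)*2.933125] = 9.201575
  V(1,1) = exp(-r*dt) * [p*2.933125 + (1-p)*0.000000] = 1.398776
  V(0,0) = exp(-r*dt) * [p*9.201575 + (1-p)*1.398776] = 5.105757


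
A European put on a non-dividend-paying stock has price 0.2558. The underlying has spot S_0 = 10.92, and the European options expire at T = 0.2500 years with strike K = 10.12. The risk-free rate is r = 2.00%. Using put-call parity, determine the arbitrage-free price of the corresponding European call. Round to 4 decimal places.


Put-call parity: C - P = S_0 * exp(-qT) - K * exp(-rT).
S_0 * exp(-qT) = 10.9200 * 1.00000000 = 10.92000000
K * exp(-rT) = 10.1200 * 0.99501248 = 10.06952629
C = P + S*exp(-qT) - K*exp(-rT)
C = 0.2558 + 10.92000000 - 10.06952629 = 1.1063

Answer: Call price = 1.1063


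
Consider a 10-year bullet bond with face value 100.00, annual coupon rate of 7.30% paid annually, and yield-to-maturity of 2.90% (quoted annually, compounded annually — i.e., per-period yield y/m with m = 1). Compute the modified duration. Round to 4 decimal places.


Answer: Modified duration = 7.6268

Derivation:
Coupon per period c = face * coupon_rate / m = 7.300000
Periods per year m = 1; per-period yield y/m = 0.029000
Number of cashflows N = 10
Cashflows (t years, CF_t, discount factor 1/(1+y/m)^(m*t), PV):
  t = 1.0000: CF_t = 7.300000, DF = 0.971817, PV = 7.094266
  t = 2.0000: CF_t = 7.300000, DF = 0.944429, PV = 6.894331
  t = 3.0000: CF_t = 7.300000, DF = 0.917812, PV = 6.700030
  t = 4.0000: CF_t = 7.300000, DF = 0.891946, PV = 6.511205
  t = 5.0000: CF_t = 7.300000, DF = 0.866808, PV = 6.327702
  t = 6.0000: CF_t = 7.300000, DF = 0.842379, PV = 6.149370
  t = 7.0000: CF_t = 7.300000, DF = 0.818639, PV = 5.976064
  t = 8.0000: CF_t = 7.300000, DF = 0.795567, PV = 5.807642
  t = 9.0000: CF_t = 7.300000, DF = 0.773146, PV = 5.643967
  t = 10.0000: CF_t = 107.300000, DF = 0.751357, PV = 80.620590
Price P = sum_t PV_t = 137.725167
First compute Macaulay numerator sum_t t * PV_t:
  t * PV_t at t = 1.0000: 7.094266
  t * PV_t at t = 2.0000: 13.788661
  t * PV_t at t = 3.0000: 20.100089
  t * PV_t at t = 4.0000: 26.044820
  t * PV_t at t = 5.0000: 31.638508
  t * PV_t at t = 6.0000: 36.896219
  t * PV_t at t = 7.0000: 41.832448
  t * PV_t at t = 8.0000: 46.461139
  t * PV_t at t = 9.0000: 50.795706
  t * PV_t at t = 10.0000: 806.205904
Macaulay duration D = 1080.857759 / 137.725167 = 7.847932
Modified duration = D / (1 + y/m) = 7.847932 / (1 + 0.029000) = 7.626756


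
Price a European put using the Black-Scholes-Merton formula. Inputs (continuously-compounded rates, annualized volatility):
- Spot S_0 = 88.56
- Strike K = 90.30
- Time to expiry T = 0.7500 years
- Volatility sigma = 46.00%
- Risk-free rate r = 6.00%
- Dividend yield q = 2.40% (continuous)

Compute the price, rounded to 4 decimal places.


d1 = (ln(S/K) + (r - q + 0.5*sigma^2) * T) / (sigma * sqrt(T)) = 0.21811999
d2 = d1 - sigma * sqrt(T) = -0.18025170
exp(-rT) = 0.95599748; exp(-qT) = 0.98216103
P = K * exp(-rT) * N(-d2) - S_0 * exp(-qT) * N(-d1)
N(-d1) = 0.41366781; N(-d2) = 0.57152251
P = 90.3000 * 0.95599748 * 0.57152251 - 88.5600 * 0.98216103 * 0.41366781 = 13.3567

Answer: Price = 13.3567


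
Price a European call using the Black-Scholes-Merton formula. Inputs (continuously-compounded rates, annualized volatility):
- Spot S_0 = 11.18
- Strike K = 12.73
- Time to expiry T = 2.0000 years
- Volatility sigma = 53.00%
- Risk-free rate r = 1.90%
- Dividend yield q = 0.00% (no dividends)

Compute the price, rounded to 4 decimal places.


d1 = (ln(S/K) + (r - q + 0.5*sigma^2) * T) / (sigma * sqrt(T)) = 0.25224374
d2 = d1 - sigma * sqrt(T) = -0.49728945
exp(-rT) = 0.96271294; exp(-qT) = 1.00000000
C = S_0 * exp(-qT) * N(d1) - K * exp(-rT) * N(d2)
N(d1) = 0.59957366; N(d2) = 0.30949248
C = 11.1800 * 1.00000000 * 0.59957366 - 12.7300 * 0.96271294 * 0.30949248 = 2.9103

Answer: Price = 2.9103


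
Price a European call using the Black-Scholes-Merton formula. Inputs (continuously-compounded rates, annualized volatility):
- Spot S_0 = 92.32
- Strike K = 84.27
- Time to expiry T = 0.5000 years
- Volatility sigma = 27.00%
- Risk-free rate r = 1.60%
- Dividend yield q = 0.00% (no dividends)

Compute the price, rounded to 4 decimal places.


d1 = (ln(S/K) + (r - q + 0.5*sigma^2) * T) / (sigma * sqrt(T)) = 0.61523461
d2 = d1 - sigma * sqrt(T) = 0.42431578
exp(-rT) = 0.99203191; exp(-qT) = 1.00000000
C = S_0 * exp(-qT) * N(d1) - K * exp(-rT) * N(d2)
N(d1) = 0.73080010; N(d2) = 0.66433223
C = 92.3200 * 1.00000000 * 0.73080010 - 84.2700 * 0.99203191 * 0.66433223 = 11.9303

Answer: Price = 11.9303


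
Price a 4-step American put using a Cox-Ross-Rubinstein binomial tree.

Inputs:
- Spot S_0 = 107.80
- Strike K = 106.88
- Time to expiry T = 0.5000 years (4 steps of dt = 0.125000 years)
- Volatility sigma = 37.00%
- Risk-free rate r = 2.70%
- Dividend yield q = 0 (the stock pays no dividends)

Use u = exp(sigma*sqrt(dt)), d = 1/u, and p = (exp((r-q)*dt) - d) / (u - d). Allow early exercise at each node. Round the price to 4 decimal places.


Answer: Price = V(0,0) = 9.5920

Derivation:
dt = T/N = 0.125000
u = exp(sigma*sqrt(dt)) = 1.139757; d = 1/u = 0.877380
p = (exp((r-q)*dt) - d) / (u - d) = 0.480228
Discount per step: exp(-r*dt) = 0.996631
Stock lattice S(k, i) with i counting down-moves:
  k=0: S(0,0) = 107.8000
  k=1: S(1,0) = 122.8658; S(1,1) = 94.5816
  k=2: S(2,0) = 140.0371; S(2,1) = 107.8000; S(2,2) = 82.9840
  k=3: S(3,0) = 159.6082; S(3,1) = 122.8658; S(3,2) = 94.5816; S(3,3) = 72.8086
  k=4: S(4,0) = 181.9145; S(4,1) = 140.0371; S(4,2) = 107.8000; S(4,3) = 82.9840; S(4,4) = 63.8808
Terminal payoffs V(N, i) = max(K - S_T, 0):
  V(4,0) = 0.000000; V(4,1) = 0.000000; V(4,2) = 0.000000; V(4,3) = 23.895973; V(4,4) = 42.999213
Backward induction: V(k, i) = exp(-r*dt) * [p * V(k+1, i) + (1-p) * V(k+1, i+1)]; then take max(V_cont, immediate exercise) for American.
  V(3,0) = exp(-r*dt) * [p*0.000000 + (1-p)*0.000000] = 0.000000; exercise = 0.000000; V(3,0) = max -> 0.000000
  V(3,1) = exp(-r*dt) * [p*0.000000 + (1-p)*0.000000] = 0.000000; exercise = 0.000000; V(3,1) = max -> 0.000000
  V(3,2) = exp(-r*dt) * [p*0.000000 + (1-p)*23.895973] = 12.378614; exercise = 12.298405; V(3,2) = max -> 12.378614
  V(3,3) = exp(-r*dt) * [p*23.895973 + (1-p)*42.999213] = 33.711338; exercise = 34.071450; V(3,3) = max -> 34.071450
  V(2,0) = exp(-r*dt) * [p*0.000000 + (1-p)*0.000000] = 0.000000; exercise = 0.000000; V(2,0) = max -> 0.000000
  V(2,1) = exp(-r*dt) * [p*0.000000 + (1-p)*12.378614] = 6.412381; exercise = 0.000000; V(2,1) = max -> 6.412381
  V(2,2) = exp(-r*dt) * [p*12.378614 + (1-p)*34.071450] = 23.574249; exercise = 23.895973; V(2,2) = max -> 23.895973
  V(1,0) = exp(-r*dt) * [p*0.000000 + (1-p)*6.412381] = 3.321747; exercise = 0.000000; V(1,0) = max -> 3.321747
  V(1,1) = exp(-r*dt) * [p*6.412381 + (1-p)*23.895973] = 15.447642; exercise = 12.298405; V(1,1) = max -> 15.447642
  V(0,0) = exp(-r*dt) * [p*3.321747 + (1-p)*15.447642] = 9.592022; exercise = 0.000000; V(0,0) = max -> 9.592022


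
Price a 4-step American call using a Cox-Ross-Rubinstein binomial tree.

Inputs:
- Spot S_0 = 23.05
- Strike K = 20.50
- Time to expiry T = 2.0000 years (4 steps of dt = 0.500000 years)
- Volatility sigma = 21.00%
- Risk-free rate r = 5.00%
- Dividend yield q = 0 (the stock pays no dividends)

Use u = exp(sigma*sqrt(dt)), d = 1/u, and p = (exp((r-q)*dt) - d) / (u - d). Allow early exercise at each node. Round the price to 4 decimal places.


dt = T/N = 0.500000
u = exp(sigma*sqrt(dt)) = 1.160084; d = 1/u = 0.862007
p = (exp((r-q)*dt) - d) / (u - d) = 0.547873
Discount per step: exp(-r*dt) = 0.975310
Stock lattice S(k, i) with i counting down-moves:
  k=0: S(0,0) = 23.0500
  k=1: S(1,0) = 26.7399; S(1,1) = 19.8693
  k=2: S(2,0) = 31.0206; S(2,1) = 23.0500; S(2,2) = 17.1274
  k=3: S(3,0) = 35.9865; S(3,1) = 26.7399; S(3,2) = 19.8693; S(3,3) = 14.7640
  k=4: S(4,0) = 41.7473; S(4,1) = 31.0206; S(4,2) = 23.0500; S(4,3) = 17.1274; S(4,4) = 12.7266
Terminal payoffs V(N, i) = max(S_T - K, 0):
  V(4,0) = 21.247329; V(4,1) = 10.520573; V(4,2) = 2.550000; V(4,3) = 0.000000; V(4,4) = 0.000000
Backward induction: V(k, i) = exp(-r*dt) * [p * V(k+1, i) + (1-p) * V(k+1, i+1)]; then take max(V_cont, immediate exercise) for American.
  V(3,0) = exp(-r*dt) * [p*21.247329 + (1-p)*10.520573] = 15.992617; exercise = 15.486470; V(3,0) = max -> 15.992617
  V(3,1) = exp(-r*dt) * [p*10.520573 + (1-p)*2.550000] = 6.746083; exercise = 6.239936; V(3,1) = max -> 6.746083
  V(3,2) = exp(-r*dt) * [p*2.550000 + (1-p)*0.000000] = 1.362582; exercise = 0.000000; V(3,2) = max -> 1.362582
  V(3,3) = exp(-r*dt) * [p*0.000000 + (1-p)*0.000000] = 0.000000; exercise = 0.000000; V(3,3) = max -> 0.000000
  V(2,0) = exp(-r*dt) * [p*15.992617 + (1-p)*6.746083] = 11.520369; exercise = 10.520573; V(2,0) = max -> 11.520369
  V(2,1) = exp(-r*dt) * [p*6.746083 + (1-p)*1.362582] = 4.205592; exercise = 2.550000; V(2,1) = max -> 4.205592
  V(2,2) = exp(-r*dt) * [p*1.362582 + (1-p)*0.000000] = 0.728090; exercise = 0.000000; V(2,2) = max -> 0.728090
  V(1,0) = exp(-r*dt) * [p*11.520369 + (1-p)*4.205592] = 8.010377; exercise = 6.239936; V(1,0) = max -> 8.010377
  V(1,1) = exp(-r*dt) * [p*4.205592 + (1-p)*0.728090] = 2.568302; exercise = 0.000000; V(1,1) = max -> 2.568302
  V(0,0) = exp(-r*dt) * [p*8.010377 + (1-p)*2.568302] = 5.412841; exercise = 2.550000; V(0,0) = max -> 5.412841

Answer: Price = V(0,0) = 5.4128


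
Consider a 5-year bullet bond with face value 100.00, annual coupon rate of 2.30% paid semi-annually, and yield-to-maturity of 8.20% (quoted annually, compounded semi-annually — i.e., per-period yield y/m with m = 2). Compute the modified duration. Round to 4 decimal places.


Coupon per period c = face * coupon_rate / m = 1.150000
Periods per year m = 2; per-period yield y/m = 0.041000
Number of cashflows N = 10
Cashflows (t years, CF_t, discount factor 1/(1+y/m)^(m*t), PV):
  t = 0.5000: CF_t = 1.150000, DF = 0.960615, PV = 1.104707
  t = 1.0000: CF_t = 1.150000, DF = 0.922781, PV = 1.061198
  t = 1.5000: CF_t = 1.150000, DF = 0.886437, PV = 1.019402
  t = 2.0000: CF_t = 1.150000, DF = 0.851524, PV = 0.979253
  t = 2.5000: CF_t = 1.150000, DF = 0.817987, PV = 0.940685
  t = 3.0000: CF_t = 1.150000, DF = 0.785770, PV = 0.903636
  t = 3.5000: CF_t = 1.150000, DF = 0.754823, PV = 0.868046
  t = 4.0000: CF_t = 1.150000, DF = 0.725094, PV = 0.833858
  t = 4.5000: CF_t = 1.150000, DF = 0.696536, PV = 0.801016
  t = 5.0000: CF_t = 101.150000, DF = 0.669103, PV = 67.679726
Price P = sum_t PV_t = 76.191527
First compute Macaulay numerator sum_t t * PV_t:
  t * PV_t at t = 0.5000: 0.552354
  t * PV_t at t = 1.0000: 1.061198
  t * PV_t at t = 1.5000: 1.529104
  t * PV_t at t = 2.0000: 1.958506
  t * PV_t at t = 2.5000: 2.351712
  t * PV_t at t = 3.0000: 2.710908
  t * PV_t at t = 3.5000: 3.038161
  t * PV_t at t = 4.0000: 3.335431
  t * PV_t at t = 4.5000: 3.604573
  t * PV_t at t = 5.0000: 338.398630
Macaulay duration D = 358.540576 / 76.191527 = 4.705780
Modified duration = D / (1 + y/m) = 4.705780 / (1 + 0.041000) = 4.520442

Answer: Modified duration = 4.5204


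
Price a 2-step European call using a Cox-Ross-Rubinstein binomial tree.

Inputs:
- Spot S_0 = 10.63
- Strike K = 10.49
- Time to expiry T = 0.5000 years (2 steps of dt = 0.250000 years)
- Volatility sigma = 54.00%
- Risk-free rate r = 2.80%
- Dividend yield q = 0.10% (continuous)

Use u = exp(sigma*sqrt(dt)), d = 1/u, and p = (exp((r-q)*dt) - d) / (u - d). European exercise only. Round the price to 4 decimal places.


dt = T/N = 0.250000
u = exp(sigma*sqrt(dt)) = 1.309964; d = 1/u = 0.763379
p = (exp((r-q)*dt) - d) / (u - d) = 0.445298
Discount per step: exp(-r*dt) = 0.993024
Stock lattice S(k, i) with i counting down-moves:
  k=0: S(0,0) = 10.6300
  k=1: S(1,0) = 13.9249; S(1,1) = 8.1147
  k=2: S(2,0) = 18.2412; S(2,1) = 10.6300; S(2,2) = 6.1946
Terminal payoffs V(N, i) = max(S_T - K, 0):
  V(2,0) = 7.751153; V(2,1) = 0.140000; V(2,2) = 0.000000
Backward induction: V(k, i) = exp(-r*dt) * [p * V(k+1, i) + (1-p) * V(k+1, i+1)].
  V(1,0) = exp(-r*dt) * [p*7.751153 + (1-p)*0.140000] = 3.504615
  V(1,1) = exp(-r*dt) * [p*0.140000 + (1-p)*0.000000] = 0.061907
  V(0,0) = exp(-r*dt) * [p*3.504615 + (1-p)*0.061907] = 1.583813

Answer: Price = V(0,0) = 1.5838


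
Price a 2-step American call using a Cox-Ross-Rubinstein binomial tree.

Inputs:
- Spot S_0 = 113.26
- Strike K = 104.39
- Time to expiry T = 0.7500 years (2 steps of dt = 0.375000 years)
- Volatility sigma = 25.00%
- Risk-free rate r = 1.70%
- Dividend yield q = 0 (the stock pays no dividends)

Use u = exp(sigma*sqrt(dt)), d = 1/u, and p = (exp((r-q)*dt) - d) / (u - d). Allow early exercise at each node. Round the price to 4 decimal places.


dt = T/N = 0.375000
u = exp(sigma*sqrt(dt)) = 1.165433; d = 1/u = 0.858050
p = (exp((r-q)*dt) - d) / (u - d) = 0.482607
Discount per step: exp(-r*dt) = 0.993645
Stock lattice S(k, i) with i counting down-moves:
  k=0: S(0,0) = 113.2600
  k=1: S(1,0) = 131.9970; S(1,1) = 97.1827
  k=2: S(2,0) = 153.8337; S(2,1) = 113.2600; S(2,2) = 83.3876
Terminal payoffs V(N, i) = max(S_T - K, 0):
  V(2,0) = 49.443720; V(2,1) = 8.870000; V(2,2) = 0.000000
Backward induction: V(k, i) = exp(-r*dt) * [p * V(k+1, i) + (1-p) * V(k+1, i+1)]; then take max(V_cont, immediate exercise) for American.
  V(1,0) = exp(-r*dt) * [p*49.443720 + (1-p)*8.870000] = 28.270366; exercise = 27.606997; V(1,0) = max -> 28.270366
  V(1,1) = exp(-r*dt) * [p*8.870000 + (1-p)*0.000000] = 4.253522; exercise = 0.000000; V(1,1) = max -> 4.253522
  V(0,0) = exp(-r*dt) * [p*28.270366 + (1-p)*4.253522] = 15.743536; exercise = 8.870000; V(0,0) = max -> 15.743536

Answer: Price = V(0,0) = 15.7435


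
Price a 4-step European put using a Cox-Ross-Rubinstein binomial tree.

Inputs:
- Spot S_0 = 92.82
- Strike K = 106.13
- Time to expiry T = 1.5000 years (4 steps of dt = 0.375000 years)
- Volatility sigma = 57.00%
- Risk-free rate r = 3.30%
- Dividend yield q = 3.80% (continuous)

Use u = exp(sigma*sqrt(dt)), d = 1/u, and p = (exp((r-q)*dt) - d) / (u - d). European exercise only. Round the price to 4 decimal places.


dt = T/N = 0.375000
u = exp(sigma*sqrt(dt)) = 1.417723; d = 1/u = 0.705356
p = (exp((r-q)*dt) - d) / (u - d) = 0.410983
Discount per step: exp(-r*dt) = 0.987701
Stock lattice S(k, i) with i counting down-moves:
  k=0: S(0,0) = 92.8200
  k=1: S(1,0) = 131.5931; S(1,1) = 65.4712
  k=2: S(2,0) = 186.5626; S(2,1) = 92.8200; S(2,2) = 46.1805
  k=3: S(3,0) = 264.4941; S(3,1) = 131.5931; S(3,2) = 65.4712; S(3,3) = 32.5737
  k=4: S(4,0) = 374.9795; S(4,1) = 186.5626; S(4,2) = 92.8200; S(4,3) = 46.1805; S(4,4) = 22.9761
Terminal payoffs V(N, i) = max(K - S_T, 0):
  V(4,0) = 0.000000; V(4,1) = 0.000000; V(4,2) = 13.310000; V(4,3) = 59.949503; V(4,4) = 83.153936
Backward induction: V(k, i) = exp(-r*dt) * [p * V(k+1, i) + (1-p) * V(k+1, i+1)].
  V(3,0) = exp(-r*dt) * [p*0.000000 + (1-p)*0.000000] = 0.000000
  V(3,1) = exp(-r*dt) * [p*0.000000 + (1-p)*13.310000] = 7.743401
  V(3,2) = exp(-r*dt) * [p*13.310000 + (1-p)*59.949503] = 40.279916
  V(3,3) = exp(-r*dt) * [p*59.949503 + (1-p)*83.153936] = 72.711916
  V(2,0) = exp(-r*dt) * [p*0.000000 + (1-p)*7.743401] = 4.504903
  V(2,1) = exp(-r*dt) * [p*7.743401 + (1-p)*40.279916] = 26.577038
  V(2,2) = exp(-r*dt) * [p*40.279916 + (1-p)*72.711916] = 58.652591
  V(1,0) = exp(-r*dt) * [p*4.504903 + (1-p)*26.577038] = 17.290474
  V(1,1) = exp(-r*dt) * [p*26.577038 + (1-p)*58.652591] = 44.910870
  V(0,0) = exp(-r*dt) * [p*17.290474 + (1-p)*44.910870] = 33.146629

Answer: Price = V(0,0) = 33.1466
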